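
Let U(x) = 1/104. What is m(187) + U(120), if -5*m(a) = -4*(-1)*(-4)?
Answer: 1669/520 ≈ 3.2096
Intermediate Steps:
U(x) = 1/104
m(a) = 16/5 (m(a) = -(-4*(-1))*(-4)/5 = -4*(-4)/5 = -⅕*(-16) = 16/5)
m(187) + U(120) = 16/5 + 1/104 = 1669/520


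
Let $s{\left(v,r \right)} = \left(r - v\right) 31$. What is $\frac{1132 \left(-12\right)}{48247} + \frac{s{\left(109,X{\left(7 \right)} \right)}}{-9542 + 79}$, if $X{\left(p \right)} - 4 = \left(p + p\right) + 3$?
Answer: $\frac{3072424}{456561361} \approx 0.0067295$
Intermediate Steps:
$X{\left(p \right)} = 7 + 2 p$ ($X{\left(p \right)} = 4 + \left(\left(p + p\right) + 3\right) = 4 + \left(2 p + 3\right) = 4 + \left(3 + 2 p\right) = 7 + 2 p$)
$s{\left(v,r \right)} = - 31 v + 31 r$
$\frac{1132 \left(-12\right)}{48247} + \frac{s{\left(109,X{\left(7 \right)} \right)}}{-9542 + 79} = \frac{1132 \left(-12\right)}{48247} + \frac{\left(-31\right) 109 + 31 \left(7 + 2 \cdot 7\right)}{-9542 + 79} = \left(-13584\right) \frac{1}{48247} + \frac{-3379 + 31 \left(7 + 14\right)}{-9463} = - \frac{13584}{48247} + \left(-3379 + 31 \cdot 21\right) \left(- \frac{1}{9463}\right) = - \frac{13584}{48247} + \left(-3379 + 651\right) \left(- \frac{1}{9463}\right) = - \frac{13584}{48247} - - \frac{2728}{9463} = - \frac{13584}{48247} + \frac{2728}{9463} = \frac{3072424}{456561361}$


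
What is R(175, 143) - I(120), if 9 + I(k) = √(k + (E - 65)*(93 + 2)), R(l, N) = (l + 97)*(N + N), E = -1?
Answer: 77801 - 5*I*√246 ≈ 77801.0 - 78.422*I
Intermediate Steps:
R(l, N) = 2*N*(97 + l) (R(l, N) = (97 + l)*(2*N) = 2*N*(97 + l))
I(k) = -9 + √(-6270 + k) (I(k) = -9 + √(k + (-1 - 65)*(93 + 2)) = -9 + √(k - 66*95) = -9 + √(k - 6270) = -9 + √(-6270 + k))
R(175, 143) - I(120) = 2*143*(97 + 175) - (-9 + √(-6270 + 120)) = 2*143*272 - (-9 + √(-6150)) = 77792 - (-9 + 5*I*√246) = 77792 + (9 - 5*I*√246) = 77801 - 5*I*√246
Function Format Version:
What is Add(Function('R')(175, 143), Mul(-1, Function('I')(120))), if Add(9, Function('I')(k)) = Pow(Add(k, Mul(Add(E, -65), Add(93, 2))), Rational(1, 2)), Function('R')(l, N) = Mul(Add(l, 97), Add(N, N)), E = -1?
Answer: Add(77801, Mul(-5, I, Pow(246, Rational(1, 2)))) ≈ Add(77801., Mul(-78.422, I))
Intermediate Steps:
Function('R')(l, N) = Mul(2, N, Add(97, l)) (Function('R')(l, N) = Mul(Add(97, l), Mul(2, N)) = Mul(2, N, Add(97, l)))
Function('I')(k) = Add(-9, Pow(Add(-6270, k), Rational(1, 2))) (Function('I')(k) = Add(-9, Pow(Add(k, Mul(Add(-1, -65), Add(93, 2))), Rational(1, 2))) = Add(-9, Pow(Add(k, Mul(-66, 95)), Rational(1, 2))) = Add(-9, Pow(Add(k, -6270), Rational(1, 2))) = Add(-9, Pow(Add(-6270, k), Rational(1, 2))))
Add(Function('R')(175, 143), Mul(-1, Function('I')(120))) = Add(Mul(2, 143, Add(97, 175)), Mul(-1, Add(-9, Pow(Add(-6270, 120), Rational(1, 2))))) = Add(Mul(2, 143, 272), Mul(-1, Add(-9, Pow(-6150, Rational(1, 2))))) = Add(77792, Mul(-1, Add(-9, Mul(5, I, Pow(246, Rational(1, 2)))))) = Add(77792, Add(9, Mul(-5, I, Pow(246, Rational(1, 2))))) = Add(77801, Mul(-5, I, Pow(246, Rational(1, 2))))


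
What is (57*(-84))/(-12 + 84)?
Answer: -133/2 ≈ -66.500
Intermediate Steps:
(57*(-84))/(-12 + 84) = -4788/72 = -4788*1/72 = -133/2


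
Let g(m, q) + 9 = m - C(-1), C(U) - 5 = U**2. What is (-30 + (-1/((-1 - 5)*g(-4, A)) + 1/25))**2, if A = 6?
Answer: 7295038921/8122500 ≈ 898.13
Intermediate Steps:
C(U) = 5 + U**2
g(m, q) = -15 + m (g(m, q) = -9 + (m - (5 + (-1)**2)) = -9 + (m - (5 + 1)) = -9 + (m - 1*6) = -9 + (m - 6) = -9 + (-6 + m) = -15 + m)
(-30 + (-1/((-1 - 5)*g(-4, A)) + 1/25))**2 = (-30 + (-1/((-1 - 5)*(-15 - 4)) + 1/25))**2 = (-30 + (-1/((-6*(-19))) + 1*(1/25)))**2 = (-30 + (-1/114 + 1/25))**2 = (-30 + 89/2850)**2 = (-85411/2850)**2 = 7295038921/8122500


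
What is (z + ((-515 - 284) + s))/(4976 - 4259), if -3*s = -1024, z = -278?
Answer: -2207/2151 ≈ -1.0260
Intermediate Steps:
s = 1024/3 (s = -⅓*(-1024) = 1024/3 ≈ 341.33)
(z + ((-515 - 284) + s))/(4976 - 4259) = (-278 + ((-515 - 284) + 1024/3))/(4976 - 4259) = (-278 + (-799 + 1024/3))/717 = (-278 - 1373/3)*(1/717) = -2207/3*1/717 = -2207/2151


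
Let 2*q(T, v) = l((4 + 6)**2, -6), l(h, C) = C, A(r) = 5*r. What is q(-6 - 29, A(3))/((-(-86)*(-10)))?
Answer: 3/860 ≈ 0.0034884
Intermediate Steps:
q(T, v) = -3 (q(T, v) = (1/2)*(-6) = -3)
q(-6 - 29, A(3))/((-(-86)*(-10))) = -3/((-(-86)*(-10))) = -3/((-86*10)) = -3/(-860) = -3*(-1/860) = 3/860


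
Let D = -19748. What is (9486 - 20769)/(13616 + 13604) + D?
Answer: -537551843/27220 ≈ -19748.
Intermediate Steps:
(9486 - 20769)/(13616 + 13604) + D = (9486 - 20769)/(13616 + 13604) - 19748 = -11283/27220 - 19748 = -537551843/27220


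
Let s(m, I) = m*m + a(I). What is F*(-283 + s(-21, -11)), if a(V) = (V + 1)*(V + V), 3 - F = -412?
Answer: 156870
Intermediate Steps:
F = 415 (F = 3 - 1*(-412) = 3 + 412 = 415)
a(V) = 2*V*(1 + V) (a(V) = (1 + V)*(2*V) = 2*V*(1 + V))
s(m, I) = m² + 2*I*(1 + I) (s(m, I) = m*m + 2*I*(1 + I) = m² + 2*I*(1 + I))
F*(-283 + s(-21, -11)) = 415*(-283 + ((-21)² + 2*(-11)*(1 - 11))) = 415*(-283 + (441 + 2*(-11)*(-10))) = 415*(-283 + (441 + 220)) = 415*(-283 + 661) = 415*378 = 156870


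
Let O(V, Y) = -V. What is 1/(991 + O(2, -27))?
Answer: 1/989 ≈ 0.0010111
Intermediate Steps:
1/(991 + O(2, -27)) = 1/(991 - 1*2) = 1/(991 - 2) = 1/989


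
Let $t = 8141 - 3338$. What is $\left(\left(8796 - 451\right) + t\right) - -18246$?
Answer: $31394$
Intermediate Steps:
$t = 4803$
$\left(\left(8796 - 451\right) + t\right) - -18246 = \left(\left(8796 - 451\right) + 4803\right) - -18246 = \left(8345 + 4803\right) + 18246 = 13148 + 18246 = 31394$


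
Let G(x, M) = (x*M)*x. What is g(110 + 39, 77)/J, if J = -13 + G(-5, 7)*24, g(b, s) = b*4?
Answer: 596/4187 ≈ 0.14235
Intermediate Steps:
G(x, M) = M*x² (G(x, M) = (M*x)*x = M*x²)
g(b, s) = 4*b
J = 4187 (J = -13 + (7*(-5)²)*24 = -13 + (7*25)*24 = -13 + 175*24 = -13 + 4200 = 4187)
g(110 + 39, 77)/J = (4*(110 + 39))/4187 = (4*149)*(1/4187) = 596*(1/4187) = 596/4187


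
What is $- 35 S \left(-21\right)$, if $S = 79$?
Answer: $58065$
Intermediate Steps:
$- 35 S \left(-21\right) = \left(-35\right) 79 \left(-21\right) = \left(-2765\right) \left(-21\right) = 58065$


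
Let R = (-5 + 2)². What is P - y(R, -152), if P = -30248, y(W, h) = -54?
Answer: -30194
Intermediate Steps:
R = 9 (R = (-3)² = 9)
P - y(R, -152) = -30248 - 1*(-54) = -30248 + 54 = -30194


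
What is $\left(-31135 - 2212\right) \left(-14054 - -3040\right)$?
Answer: $367283858$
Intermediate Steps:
$\left(-31135 - 2212\right) \left(-14054 - -3040\right) = - 33347 \left(-14054 + 3040\right) = \left(-33347\right) \left(-11014\right) = 367283858$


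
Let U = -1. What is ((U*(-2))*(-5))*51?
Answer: -510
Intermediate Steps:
((U*(-2))*(-5))*51 = (-1*(-2)*(-5))*51 = (2*(-5))*51 = -10*51 = -510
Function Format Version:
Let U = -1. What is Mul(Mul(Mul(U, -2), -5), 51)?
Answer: -510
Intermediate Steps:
Mul(Mul(Mul(U, -2), -5), 51) = Mul(Mul(Mul(-1, -2), -5), 51) = Mul(Mul(2, -5), 51) = Mul(-10, 51) = -510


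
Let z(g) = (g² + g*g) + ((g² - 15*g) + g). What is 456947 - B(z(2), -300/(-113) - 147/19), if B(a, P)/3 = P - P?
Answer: 456947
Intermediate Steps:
z(g) = -14*g + 3*g² (z(g) = (g² + g²) + (g² - 14*g) = 2*g² + (g² - 14*g) = -14*g + 3*g²)
B(a, P) = 0 (B(a, P) = 3*(P - P) = 3*0 = 0)
456947 - B(z(2), -300/(-113) - 147/19) = 456947 - 1*0 = 456947 + 0 = 456947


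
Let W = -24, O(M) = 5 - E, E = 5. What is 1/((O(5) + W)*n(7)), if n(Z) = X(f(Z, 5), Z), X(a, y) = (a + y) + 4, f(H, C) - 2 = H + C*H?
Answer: -1/1320 ≈ -0.00075758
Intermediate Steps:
f(H, C) = 2 + H + C*H (f(H, C) = 2 + (H + C*H) = 2 + H + C*H)
O(M) = 0 (O(M) = 5 - 1*5 = 5 - 5 = 0)
X(a, y) = 4 + a + y
n(Z) = 6 + 7*Z (n(Z) = 4 + (2 + Z + 5*Z) + Z = 4 + (2 + 6*Z) + Z = 6 + 7*Z)
1/((O(5) + W)*n(7)) = 1/((0 - 24)*(6 + 7*7)) = 1/(-24*(6 + 49)) = 1/(-24*55) = 1/(-1320) = -1/1320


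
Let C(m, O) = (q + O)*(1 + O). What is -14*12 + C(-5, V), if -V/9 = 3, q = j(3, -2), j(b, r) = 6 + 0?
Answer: 378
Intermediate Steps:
j(b, r) = 6
q = 6
V = -27 (V = -9*3 = -27)
C(m, O) = (1 + O)*(6 + O) (C(m, O) = (6 + O)*(1 + O) = (1 + O)*(6 + O))
-14*12 + C(-5, V) = -14*12 + (6 + (-27)**2 + 7*(-27)) = -168 + (6 + 729 - 189) = -168 + 546 = 378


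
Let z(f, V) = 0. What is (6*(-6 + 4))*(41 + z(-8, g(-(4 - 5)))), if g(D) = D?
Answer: -492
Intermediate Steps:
(6*(-6 + 4))*(41 + z(-8, g(-(4 - 5)))) = (6*(-6 + 4))*(41 + 0) = (6*(-2))*41 = -12*41 = -492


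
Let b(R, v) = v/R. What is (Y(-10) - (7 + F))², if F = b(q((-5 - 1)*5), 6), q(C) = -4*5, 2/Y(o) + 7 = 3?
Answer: 1296/25 ≈ 51.840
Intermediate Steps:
Y(o) = -½ (Y(o) = 2/(-7 + 3) = 2/(-4) = 2*(-¼) = -½)
q(C) = -20
F = -3/10 (F = 6/(-20) = 6*(-1/20) = -3/10 ≈ -0.30000)
(Y(-10) - (7 + F))² = (-½ - (7 - 3/10))² = (-½ - 1*67/10)² = (-½ - 67/10)² = (-36/5)² = 1296/25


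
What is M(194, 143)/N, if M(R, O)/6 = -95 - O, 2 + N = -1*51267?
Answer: 1428/51269 ≈ 0.027853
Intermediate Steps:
N = -51269 (N = -2 - 1*51267 = -2 - 51267 = -51269)
M(R, O) = -570 - 6*O (M(R, O) = 6*(-95 - O) = -570 - 6*O)
M(194, 143)/N = (-570 - 6*143)/(-51269) = (-570 - 858)*(-1/51269) = -1428*(-1/51269) = 1428/51269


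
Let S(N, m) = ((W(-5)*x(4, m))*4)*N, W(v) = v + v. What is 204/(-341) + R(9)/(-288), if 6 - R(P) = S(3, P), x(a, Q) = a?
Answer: -12471/5456 ≈ -2.2857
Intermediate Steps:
W(v) = 2*v
S(N, m) = -160*N (S(N, m) = (((2*(-5))*4)*4)*N = (-10*4*4)*N = (-40*4)*N = -160*N)
R(P) = 486 (R(P) = 6 - (-160)*3 = 6 - 1*(-480) = 6 + 480 = 486)
204/(-341) + R(9)/(-288) = 204/(-341) + 486/(-288) = 204*(-1/341) + 486*(-1/288) = -204/341 - 27/16 = -12471/5456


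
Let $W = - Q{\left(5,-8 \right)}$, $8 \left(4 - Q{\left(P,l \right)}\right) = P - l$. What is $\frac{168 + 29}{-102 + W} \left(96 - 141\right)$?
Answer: $\frac{14184}{167} \approx 84.934$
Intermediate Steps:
$Q{\left(P,l \right)} = 4 - \frac{P}{8} + \frac{l}{8}$ ($Q{\left(P,l \right)} = 4 - \frac{P - l}{8} = 4 - \left(- \frac{l}{8} + \frac{P}{8}\right) = 4 - \frac{P}{8} + \frac{l}{8}$)
$W = - \frac{19}{8}$ ($W = - (4 - \frac{5}{8} + \frac{1}{8} \left(-8\right)) = - (4 - \frac{5}{8} - 1) = \left(-1\right) \frac{19}{8} = - \frac{19}{8} \approx -2.375$)
$\frac{168 + 29}{-102 + W} \left(96 - 141\right) = \frac{168 + 29}{-102 - \frac{19}{8}} \left(96 - 141\right) = \frac{197}{- \frac{835}{8}} \left(-45\right) = 197 \left(- \frac{8}{835}\right) \left(-45\right) = \left(- \frac{1576}{835}\right) \left(-45\right) = \frac{14184}{167}$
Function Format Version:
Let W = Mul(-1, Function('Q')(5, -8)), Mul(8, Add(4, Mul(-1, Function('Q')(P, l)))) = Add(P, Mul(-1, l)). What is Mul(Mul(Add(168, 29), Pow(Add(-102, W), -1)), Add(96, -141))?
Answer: Rational(14184, 167) ≈ 84.934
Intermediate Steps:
Function('Q')(P, l) = Add(4, Mul(Rational(-1, 8), P), Mul(Rational(1, 8), l)) (Function('Q')(P, l) = Add(4, Mul(Rational(-1, 8), Add(P, Mul(-1, l)))) = Add(4, Add(Mul(Rational(-1, 8), P), Mul(Rational(1, 8), l))) = Add(4, Mul(Rational(-1, 8), P), Mul(Rational(1, 8), l)))
W = Rational(-19, 8) (W = Mul(-1, Add(4, Mul(Rational(-1, 8), 5), Mul(Rational(1, 8), -8))) = Mul(-1, Add(4, Rational(-5, 8), -1)) = Mul(-1, Rational(19, 8)) = Rational(-19, 8) ≈ -2.3750)
Mul(Mul(Add(168, 29), Pow(Add(-102, W), -1)), Add(96, -141)) = Mul(Mul(Add(168, 29), Pow(Add(-102, Rational(-19, 8)), -1)), Add(96, -141)) = Mul(Mul(197, Pow(Rational(-835, 8), -1)), -45) = Mul(Mul(197, Rational(-8, 835)), -45) = Mul(Rational(-1576, 835), -45) = Rational(14184, 167)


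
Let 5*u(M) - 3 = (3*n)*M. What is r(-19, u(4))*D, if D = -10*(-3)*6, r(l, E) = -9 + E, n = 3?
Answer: -216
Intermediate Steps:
u(M) = ⅗ + 9*M/5 (u(M) = ⅗ + ((3*3)*M)/5 = ⅗ + (9*M)/5 = ⅗ + 9*M/5)
D = 180 (D = 30*6 = 180)
r(-19, u(4))*D = (-9 + (⅗ + (9/5)*4))*180 = (-9 + (⅗ + 36/5))*180 = (-9 + 39/5)*180 = -6/5*180 = -216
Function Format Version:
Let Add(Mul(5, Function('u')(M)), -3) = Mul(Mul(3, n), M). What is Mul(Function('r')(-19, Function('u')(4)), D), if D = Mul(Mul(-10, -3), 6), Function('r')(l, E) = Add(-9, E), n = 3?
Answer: -216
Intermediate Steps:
Function('u')(M) = Add(Rational(3, 5), Mul(Rational(9, 5), M)) (Function('u')(M) = Add(Rational(3, 5), Mul(Rational(1, 5), Mul(Mul(3, 3), M))) = Add(Rational(3, 5), Mul(Rational(1, 5), Mul(9, M))) = Add(Rational(3, 5), Mul(Rational(9, 5), M)))
D = 180 (D = Mul(30, 6) = 180)
Mul(Function('r')(-19, Function('u')(4)), D) = Mul(Add(-9, Add(Rational(3, 5), Mul(Rational(9, 5), 4))), 180) = Mul(Add(-9, Add(Rational(3, 5), Rational(36, 5))), 180) = Mul(Add(-9, Rational(39, 5)), 180) = Mul(Rational(-6, 5), 180) = -216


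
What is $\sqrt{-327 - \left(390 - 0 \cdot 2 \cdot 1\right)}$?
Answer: $i \sqrt{717} \approx 26.777 i$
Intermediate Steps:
$\sqrt{-327 - \left(390 - 0 \cdot 2 \cdot 1\right)} = \sqrt{-327 + \left(-390 + 0 \cdot 1\right)} = \sqrt{-327 + \left(-390 + 0\right)} = \sqrt{-327 - 390} = \sqrt{-717} = i \sqrt{717}$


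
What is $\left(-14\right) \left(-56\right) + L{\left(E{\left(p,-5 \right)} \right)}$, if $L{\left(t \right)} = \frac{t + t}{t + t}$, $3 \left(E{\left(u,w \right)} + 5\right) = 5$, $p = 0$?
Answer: $785$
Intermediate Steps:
$E{\left(u,w \right)} = - \frac{10}{3}$ ($E{\left(u,w \right)} = -5 + \frac{1}{3} \cdot 5 = -5 + \frac{5}{3} = - \frac{10}{3}$)
$L{\left(t \right)} = 1$ ($L{\left(t \right)} = \frac{2 t}{2 t} = 2 t \frac{1}{2 t} = 1$)
$\left(-14\right) \left(-56\right) + L{\left(E{\left(p,-5 \right)} \right)} = \left(-14\right) \left(-56\right) + 1 = 784 + 1 = 785$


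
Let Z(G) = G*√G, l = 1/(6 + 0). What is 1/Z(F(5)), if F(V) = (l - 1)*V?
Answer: 6*I*√6/125 ≈ 0.11758*I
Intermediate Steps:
l = ⅙ (l = 1/6 = ⅙ ≈ 0.16667)
F(V) = -5*V/6 (F(V) = (⅙ - 1)*V = -5*V/6)
Z(G) = G^(3/2)
1/Z(F(5)) = 1/((-⅚*5)^(3/2)) = 1/((-25/6)^(3/2)) = 1/(-125*I*√6/36) = 6*I*√6/125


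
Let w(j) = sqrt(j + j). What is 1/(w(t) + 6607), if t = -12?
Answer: 6607/43652473 - 2*I*sqrt(6)/43652473 ≈ 0.00015135 - 1.1223e-7*I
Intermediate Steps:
w(j) = sqrt(2)*sqrt(j) (w(j) = sqrt(2*j) = sqrt(2)*sqrt(j))
1/(w(t) + 6607) = 1/(sqrt(2)*sqrt(-12) + 6607) = 1/(sqrt(2)*(2*I*sqrt(3)) + 6607) = 1/(2*I*sqrt(6) + 6607) = 1/(6607 + 2*I*sqrt(6))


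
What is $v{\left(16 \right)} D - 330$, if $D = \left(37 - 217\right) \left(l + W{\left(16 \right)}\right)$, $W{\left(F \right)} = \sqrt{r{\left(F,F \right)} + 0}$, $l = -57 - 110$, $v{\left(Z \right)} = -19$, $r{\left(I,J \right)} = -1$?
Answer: $-571470 + 3420 i \approx -5.7147 \cdot 10^{5} + 3420.0 i$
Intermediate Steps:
$l = -167$
$W{\left(F \right)} = i$ ($W{\left(F \right)} = \sqrt{-1 + 0} = \sqrt{-1} = i$)
$D = 30060 - 180 i$ ($D = \left(37 - 217\right) \left(-167 + i\right) = - 180 \left(-167 + i\right) = 30060 - 180 i \approx 30060.0 - 180.0 i$)
$v{\left(16 \right)} D - 330 = - 19 \left(30060 - 180 i\right) - 330 = \left(-571140 + 3420 i\right) - 330 = -571470 + 3420 i$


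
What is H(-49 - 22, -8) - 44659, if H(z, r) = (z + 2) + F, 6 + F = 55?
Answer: -44679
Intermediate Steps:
F = 49 (F = -6 + 55 = 49)
H(z, r) = 51 + z (H(z, r) = (z + 2) + 49 = (2 + z) + 49 = 51 + z)
H(-49 - 22, -8) - 44659 = (51 + (-49 - 22)) - 44659 = (51 - 71) - 44659 = -20 - 44659 = -44679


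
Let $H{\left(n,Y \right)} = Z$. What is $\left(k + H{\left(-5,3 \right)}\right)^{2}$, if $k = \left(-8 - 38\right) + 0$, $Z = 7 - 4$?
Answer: $1849$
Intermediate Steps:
$Z = 3$
$H{\left(n,Y \right)} = 3$
$k = -46$ ($k = -46 + 0 = -46$)
$\left(k + H{\left(-5,3 \right)}\right)^{2} = \left(-46 + 3\right)^{2} = \left(-43\right)^{2} = 1849$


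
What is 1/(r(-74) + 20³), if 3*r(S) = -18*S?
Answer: 1/8444 ≈ 0.00011843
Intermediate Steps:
r(S) = -6*S (r(S) = (-18*S)/3 = -6*S)
1/(r(-74) + 20³) = 1/(-6*(-74) + 20³) = 1/(444 + 8000) = 1/8444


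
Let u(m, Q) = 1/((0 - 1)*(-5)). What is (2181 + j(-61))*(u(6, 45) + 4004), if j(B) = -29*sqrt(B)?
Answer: 43665801/5 - 580609*I*sqrt(61)/5 ≈ 8.7332e+6 - 9.0694e+5*I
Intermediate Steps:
u(m, Q) = 1/5 (u(m, Q) = 1/(-1*(-5)) = 1/5)
(2181 + j(-61))*(u(6, 45) + 4004) = (2181 - 29*I*sqrt(61))*(1/5 + 4004) = (2181 - 29*I*sqrt(61))*(20021/5) = 43665801/5 - 580609*I*sqrt(61)/5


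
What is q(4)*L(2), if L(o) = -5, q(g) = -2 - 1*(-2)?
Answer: 0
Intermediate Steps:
q(g) = 0 (q(g) = -2 + 2 = 0)
q(4)*L(2) = 0*(-5) = 0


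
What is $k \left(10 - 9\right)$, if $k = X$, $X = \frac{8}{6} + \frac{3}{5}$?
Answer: $\frac{29}{15} \approx 1.9333$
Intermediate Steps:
$X = \frac{29}{15}$ ($X = 8 \cdot \frac{1}{6} + 3 \cdot \frac{1}{5} = \frac{4}{3} + \frac{3}{5} = \frac{29}{15} \approx 1.9333$)
$k = \frac{29}{15} \approx 1.9333$
$k \left(10 - 9\right) = \frac{29 \left(10 - 9\right)}{15} = \frac{29}{15} \cdot 1 = \frac{29}{15}$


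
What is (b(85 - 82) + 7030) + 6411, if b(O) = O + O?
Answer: 13447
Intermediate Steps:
b(O) = 2*O
(b(85 - 82) + 7030) + 6411 = (2*(85 - 82) + 7030) + 6411 = (2*3 + 7030) + 6411 = (6 + 7030) + 6411 = 7036 + 6411 = 13447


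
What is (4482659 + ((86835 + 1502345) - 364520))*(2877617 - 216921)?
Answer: 15185440834024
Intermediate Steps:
(4482659 + ((86835 + 1502345) - 364520))*(2877617 - 216921) = (4482659 + (1589180 - 364520))*2660696 = (4482659 + 1224660)*2660696 = 5707319*2660696 = 15185440834024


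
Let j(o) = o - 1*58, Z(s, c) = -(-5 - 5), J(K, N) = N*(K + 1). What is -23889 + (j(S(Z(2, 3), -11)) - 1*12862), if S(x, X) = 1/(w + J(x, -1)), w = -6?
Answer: -625754/17 ≈ -36809.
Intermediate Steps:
J(K, N) = N*(1 + K)
Z(s, c) = 10 (Z(s, c) = -1*(-10) = 10)
S(x, X) = 1/(-7 - x) (S(x, X) = 1/(-6 - (1 + x)) = 1/(-6 + (-1 - x)) = 1/(-7 - x))
j(o) = -58 + o (j(o) = o - 58 = -58 + o)
-23889 + (j(S(Z(2, 3), -11)) - 1*12862) = -23889 + ((-58 - 1/(7 + 10)) - 1*12862) = -23889 + ((-58 - 1/17) - 12862) = -23889 + (-987/17 - 12862) = -23889 - 219641/17 = -625754/17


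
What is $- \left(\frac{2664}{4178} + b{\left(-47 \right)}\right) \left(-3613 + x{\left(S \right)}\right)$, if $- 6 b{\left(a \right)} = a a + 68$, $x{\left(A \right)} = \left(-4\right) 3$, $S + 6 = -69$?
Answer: $- \frac{5737965375}{4178} \approx -1.3734 \cdot 10^{6}$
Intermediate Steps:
$S = -75$ ($S = -6 - 69 = -75$)
$x{\left(A \right)} = -12$
$b{\left(a \right)} = - \frac{34}{3} - \frac{a^{2}}{6}$ ($b{\left(a \right)} = - \frac{a a + 68}{6} = - \frac{a^{2} + 68}{6} = - \frac{68 + a^{2}}{6} = - \frac{34}{3} - \frac{a^{2}}{6}$)
$- \left(\frac{2664}{4178} + b{\left(-47 \right)}\right) \left(-3613 + x{\left(S \right)}\right) = - \left(\frac{2664}{4178} - \left(\frac{34}{3} + \frac{\left(-47\right)^{2}}{6}\right)\right) \left(-3613 - 12\right) = - \left(2664 \cdot \frac{1}{4178} - \frac{759}{2}\right) \left(-3625\right) = - \left(\frac{1332}{2089} - \frac{759}{2}\right) \left(-3625\right) = - \frac{\left(-1582887\right) \left(-3625\right)}{4178} = \left(-1\right) \frac{5737965375}{4178} = - \frac{5737965375}{4178}$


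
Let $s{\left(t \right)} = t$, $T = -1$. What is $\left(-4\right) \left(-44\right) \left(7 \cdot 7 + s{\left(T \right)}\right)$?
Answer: $8448$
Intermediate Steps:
$\left(-4\right) \left(-44\right) \left(7 \cdot 7 + s{\left(T \right)}\right) = \left(-4\right) \left(-44\right) \left(7 \cdot 7 - 1\right) = 176 \left(49 - 1\right) = 176 \cdot 48 = 8448$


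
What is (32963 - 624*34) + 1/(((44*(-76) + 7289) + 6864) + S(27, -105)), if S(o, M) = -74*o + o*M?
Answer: 70200073/5976 ≈ 11747.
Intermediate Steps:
S(o, M) = -74*o + M*o
(32963 - 624*34) + 1/(((44*(-76) + 7289) + 6864) + S(27, -105)) = (32963 - 624*34) + 1/(((44*(-76) + 7289) + 6864) + 27*(-74 - 105)) = (32963 - 21216) + 1/(((-3344 + 7289) + 6864) + 27*(-179)) = 11747 + 1/((3945 + 6864) - 4833) = 11747 + 1/(10809 - 4833) = 11747 + 1/5976 = 70200073/5976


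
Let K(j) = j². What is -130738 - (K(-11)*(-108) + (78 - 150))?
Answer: -117598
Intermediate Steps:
-130738 - (K(-11)*(-108) + (78 - 150)) = -130738 - ((-11)²*(-108) + (78 - 150)) = -130738 - (121*(-108) - 72) = -130738 - (-13068 - 72) = -130738 - 1*(-13140) = -130738 + 13140 = -117598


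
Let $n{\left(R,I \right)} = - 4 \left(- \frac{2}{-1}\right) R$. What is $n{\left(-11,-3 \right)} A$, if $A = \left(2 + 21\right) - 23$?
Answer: $0$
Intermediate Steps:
$n{\left(R,I \right)} = - 8 R$ ($n{\left(R,I \right)} = - 4 \left(\left(-2\right) \left(-1\right)\right) R = \left(-4\right) 2 R = - 8 R$)
$A = 0$ ($A = 23 - 23 = 0$)
$n{\left(-11,-3 \right)} A = \left(-8\right) \left(-11\right) 0 = 88 \cdot 0 = 0$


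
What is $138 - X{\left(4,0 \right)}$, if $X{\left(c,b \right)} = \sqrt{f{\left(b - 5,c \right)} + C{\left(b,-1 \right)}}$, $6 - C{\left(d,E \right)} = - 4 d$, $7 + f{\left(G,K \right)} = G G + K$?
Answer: $138 - 2 \sqrt{7} \approx 132.71$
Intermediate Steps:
$f{\left(G,K \right)} = -7 + K + G^{2}$ ($f{\left(G,K \right)} = -7 + \left(G G + K\right) = -7 + \left(G^{2} + K\right) = -7 + \left(K + G^{2}\right) = -7 + K + G^{2}$)
$C{\left(d,E \right)} = 6 + 4 d$ ($C{\left(d,E \right)} = 6 - - 4 d = 6 + 4 d$)
$X{\left(c,b \right)} = \sqrt{-1 + c + \left(-5 + b\right)^{2} + 4 b}$ ($X{\left(c,b \right)} = \sqrt{\left(-7 + c + \left(b - 5\right)^{2}\right) + \left(6 + 4 b\right)} = \sqrt{\left(-7 + c + \left(-5 + b\right)^{2}\right) + \left(6 + 4 b\right)} = \sqrt{-1 + c + \left(-5 + b\right)^{2} + 4 b}$)
$138 - X{\left(4,0 \right)} = 138 - \sqrt{24 + 4 + 0^{2} - 0} = 138 - \sqrt{24 + 4 + 0 + 0} = 138 - \sqrt{28} = 138 - 2 \sqrt{7}$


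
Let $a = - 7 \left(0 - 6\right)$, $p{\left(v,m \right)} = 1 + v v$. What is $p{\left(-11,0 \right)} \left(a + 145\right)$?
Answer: $22814$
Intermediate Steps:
$p{\left(v,m \right)} = 1 + v^{2}$
$a = 42$ ($a = \left(-7\right) \left(-6\right) = 42$)
$p{\left(-11,0 \right)} \left(a + 145\right) = \left(1 + \left(-11\right)^{2}\right) \left(42 + 145\right) = \left(1 + 121\right) 187 = 122 \cdot 187 = 22814$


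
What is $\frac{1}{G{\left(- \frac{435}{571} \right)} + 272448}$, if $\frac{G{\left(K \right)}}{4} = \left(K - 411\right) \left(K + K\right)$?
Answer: $\frac{326041}{89647422048} \approx 3.6369 \cdot 10^{-6}$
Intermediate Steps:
$G{\left(K \right)} = 8 K \left(-411 + K\right)$ ($G{\left(K \right)} = 4 \left(K - 411\right) \left(K + K\right) = 4 \left(-411 + K\right) 2 K = 4 \cdot 2 K \left(-411 + K\right) = 8 K \left(-411 + K\right)$)
$\frac{1}{G{\left(- \frac{435}{571} \right)} + 272448} = \frac{1}{8 \left(- \frac{435}{571}\right) \left(-411 - \frac{435}{571}\right) + 272448} = \frac{1}{8 \left(- \frac{435}{571}\right) \left(- \frac{235116}{571}\right) + 272448} = \frac{1}{\frac{818203680}{326041} + 272448} = \frac{1}{\frac{89647422048}{326041}} = \frac{326041}{89647422048}$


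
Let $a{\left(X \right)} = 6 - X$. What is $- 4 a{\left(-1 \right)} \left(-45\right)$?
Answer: $1260$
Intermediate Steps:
$- 4 a{\left(-1 \right)} \left(-45\right) = - 4 \left(6 - -1\right) \left(-45\right) = - 4 \left(6 + 1\right) \left(-45\right) = \left(-4\right) 7 \left(-45\right) = \left(-28\right) \left(-45\right) = 1260$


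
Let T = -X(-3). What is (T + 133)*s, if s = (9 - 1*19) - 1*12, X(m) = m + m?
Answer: -3058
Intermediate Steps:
X(m) = 2*m
T = 6 (T = -2*(-3) = -1*(-6) = 6)
s = -22 (s = (9 - 19) - 12 = -10 - 12 = -22)
(T + 133)*s = (6 + 133)*(-22) = 139*(-22) = -3058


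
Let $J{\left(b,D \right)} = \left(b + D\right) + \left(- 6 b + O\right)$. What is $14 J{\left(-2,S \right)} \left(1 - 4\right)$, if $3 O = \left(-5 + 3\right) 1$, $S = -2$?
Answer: $-308$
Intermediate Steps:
$O = - \frac{2}{3}$ ($O = \frac{\left(-5 + 3\right) 1}{3} = \frac{\left(-2\right) 1}{3} = \frac{1}{3} \left(-2\right) = - \frac{2}{3} \approx -0.66667$)
$J{\left(b,D \right)} = - \frac{2}{3} + D - 5 b$ ($J{\left(b,D \right)} = \left(b + D\right) - \left(\frac{2}{3} + 6 b\right) = \left(D + b\right) - \left(\frac{2}{3} + 6 b\right) = - \frac{2}{3} + D - 5 b$)
$14 J{\left(-2,S \right)} \left(1 - 4\right) = 14 \left(- \frac{2}{3} - 2 - -10\right) \left(1 - 4\right) = 14 \left(- \frac{2}{3} - 2 + 10\right) \left(1 - 4\right) = 14 \cdot \frac{22}{3} \left(-3\right) = \frac{308}{3} \left(-3\right) = -308$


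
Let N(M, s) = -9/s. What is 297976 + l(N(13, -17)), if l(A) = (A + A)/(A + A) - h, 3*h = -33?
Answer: 297988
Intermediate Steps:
h = -11 (h = (⅓)*(-33) = -11)
l(A) = 12 (l(A) = (A + A)/(A + A) - 1*(-11) = (2*A)/((2*A)) + 11 = (2*A)*(1/(2*A)) + 11 = 1 + 11 = 12)
297976 + l(N(13, -17)) = 297976 + 12 = 297988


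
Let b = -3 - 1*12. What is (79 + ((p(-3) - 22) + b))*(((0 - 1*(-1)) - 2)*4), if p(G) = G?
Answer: -156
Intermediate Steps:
b = -15 (b = -3 - 12 = -15)
(79 + ((p(-3) - 22) + b))*(((0 - 1*(-1)) - 2)*4) = (79 + ((-3 - 22) - 15))*(((0 - 1*(-1)) - 2)*4) = (79 + (-25 - 15))*(((0 + 1) - 2)*4) = (79 - 40)*((1 - 2)*4) = 39*(-1*4) = 39*(-4) = -156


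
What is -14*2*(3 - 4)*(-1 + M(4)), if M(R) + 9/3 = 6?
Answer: 56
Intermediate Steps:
M(R) = 3 (M(R) = -3 + 6 = 3)
-14*2*(3 - 4)*(-1 + M(4)) = -14*2*(3 - 4)*(-1 + 3) = -14*2*(-1)*2 = -(-28)*2 = -14*(-4) = 56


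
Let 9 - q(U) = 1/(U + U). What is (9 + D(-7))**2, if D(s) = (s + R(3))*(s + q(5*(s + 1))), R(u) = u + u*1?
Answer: 175561/3600 ≈ 48.767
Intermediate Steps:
q(U) = 9 - 1/(2*U) (q(U) = 9 - 1/(U + U) = 9 - 1/(2*U))
R(u) = 2*u (R(u) = u + u = 2*u)
D(s) = (6 + s)*(9 + s - 1/(2*(5 + 5*s))) (D(s) = (s + 2*3)*(s + (9 - 1/(5*(s + 1))/2)) = (s + 6)*(s + (9 - 1/(5*(1 + s))/2)) = (6 + s)*(s + (9 - 1/(2*(5 + 5*s)))) = (6 + s)*(9 + s - 1/(2*(5 + 5*s))))
(9 + D(-7))**2 = (9 + (534 + 10*(-7)**3 + 160*(-7)**2 + 689*(-7))/(10*(1 - 7)))**2 = (9 + (1/10)*(534 + 10*(-343) + 160*49 - 4823)/(-6))**2 = (9 + (1/10)*(-1/6)*(534 - 3430 + 7840 - 4823))**2 = (9 + (1/10)*(-1/6)*121)**2 = (9 - 121/60)**2 = (419/60)**2 = 175561/3600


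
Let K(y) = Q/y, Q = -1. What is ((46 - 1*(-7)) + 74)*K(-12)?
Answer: 127/12 ≈ 10.583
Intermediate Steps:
K(y) = -1/y
((46 - 1*(-7)) + 74)*K(-12) = ((46 - 1*(-7)) + 74)*(-1/(-12)) = ((46 + 7) + 74)*(-1*(-1/12)) = (53 + 74)*(1/12) = 127*(1/12) = 127/12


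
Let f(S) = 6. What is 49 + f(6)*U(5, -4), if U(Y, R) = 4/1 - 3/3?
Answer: 67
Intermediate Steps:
U(Y, R) = 3 (U(Y, R) = 4*1 - 3*1/3 = 4 - 1 = 3)
49 + f(6)*U(5, -4) = 49 + 6*3 = 49 + 18 = 67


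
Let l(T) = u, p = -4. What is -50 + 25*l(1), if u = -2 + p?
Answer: -200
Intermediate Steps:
u = -6 (u = -2 - 4 = -6)
l(T) = -6
-50 + 25*l(1) = -50 + 25*(-6) = -50 - 150 = -200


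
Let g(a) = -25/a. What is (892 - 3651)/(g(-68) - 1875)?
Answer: 187612/127475 ≈ 1.4718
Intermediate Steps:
(892 - 3651)/(g(-68) - 1875) = (892 - 3651)/(-25/(-68) - 1875) = -2759/(-25*(-1/68) - 1875) = -2759/(25/68 - 1875) = -2759/(-127475/68) = -2759*(-68/127475) = 187612/127475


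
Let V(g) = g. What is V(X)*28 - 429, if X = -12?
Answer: -765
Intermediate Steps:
V(X)*28 - 429 = -12*28 - 429 = -336 - 429 = -765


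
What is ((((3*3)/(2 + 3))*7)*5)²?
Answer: 3969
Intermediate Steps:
((((3*3)/(2 + 3))*7)*5)² = (((9/5)*7)*5)² = ((63/5)*5)² = 63² = 3969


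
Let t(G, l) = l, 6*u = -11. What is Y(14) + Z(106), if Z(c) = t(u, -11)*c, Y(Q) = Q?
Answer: -1152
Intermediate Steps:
u = -11/6 (u = (⅙)*(-11) = -11/6 ≈ -1.8333)
Z(c) = -11*c
Y(14) + Z(106) = 14 - 11*106 = 14 - 1166 = -1152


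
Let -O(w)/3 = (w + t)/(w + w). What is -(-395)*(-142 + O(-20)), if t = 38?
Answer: -222227/4 ≈ -55557.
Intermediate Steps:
O(w) = -3*(38 + w)/(2*w) (O(w) = -3*(w + 38)/(w + w) = -3*(38 + w)/(2*w))
-(-395)*(-142 + O(-20)) = -(-395)*(-142 + (-3/2 - 57/(-20))) = -(-395)*(-142 + (-3/2 - 57*(-1/20))) = -(-395)*(-142 + (-3/2 + 57/20)) = -(-395)*(-142 + 27/20) = -(-395)*(-2813)/20 = -1*222227/4 = -222227/4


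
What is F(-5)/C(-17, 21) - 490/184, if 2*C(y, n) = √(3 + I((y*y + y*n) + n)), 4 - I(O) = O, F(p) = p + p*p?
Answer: -245/92 + 20*√6/9 ≈ 2.7803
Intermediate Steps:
F(p) = p + p²
I(O) = 4 - O
C(y, n) = √(7 - n - y² - n*y)/2 (C(y, n) = √(3 + (4 - ((y*y + y*n) + n)))/2 = √(3 + (4 - ((y² + n*y) + n)))/2 = √(3 + (4 - (n + y² + n*y)))/2 = √(3 + (4 + (-n - y² - n*y)))/2 = √(3 + (4 - n - y² - n*y))/2 = √(7 - n - y² - n*y)/2)
F(-5)/C(-17, 21) - 490/184 = (-5*(1 - 5))/((√(7 - 1*21 - 1*(-17)² - 1*21*(-17))/2)) - 490/184 = (-5*(-4))/((√(7 - 21 - 1*289 + 357)/2)) - 490*1/184 = 20/((√(7 - 21 - 289 + 357)/2)) - 245/92 = 20/((√54/2)) - 245/92 = 20/(((3*√6)/2)) - 245/92 = 20/((3*√6/2)) - 245/92 = 20*(√6/9) - 245/92 = 20*√6/9 - 245/92 = -245/92 + 20*√6/9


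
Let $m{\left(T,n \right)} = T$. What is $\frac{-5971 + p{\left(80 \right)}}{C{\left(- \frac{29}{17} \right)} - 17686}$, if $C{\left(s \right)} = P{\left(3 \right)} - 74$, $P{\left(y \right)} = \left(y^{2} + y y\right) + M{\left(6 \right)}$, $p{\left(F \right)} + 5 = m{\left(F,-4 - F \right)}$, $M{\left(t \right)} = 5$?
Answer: $\frac{5896}{17737} \approx 0.33241$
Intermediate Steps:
$p{\left(F \right)} = -5 + F$
$P{\left(y \right)} = 5 + 2 y^{2}$ ($P{\left(y \right)} = \left(y^{2} + y y\right) + 5 = \left(y^{2} + y^{2}\right) + 5 = 2 y^{2} + 5 = 5 + 2 y^{2}$)
$C{\left(s \right)} = -51$ ($C{\left(s \right)} = \left(5 + 2 \cdot 3^{2}\right) - 74 = \left(5 + 2 \cdot 9\right) - 74 = \left(5 + 18\right) - 74 = 23 - 74 = -51$)
$\frac{-5971 + p{\left(80 \right)}}{C{\left(- \frac{29}{17} \right)} - 17686} = \frac{-5971 + \left(-5 + 80\right)}{-51 - 17686} = \frac{-5971 + 75}{-17737} = \left(-5896\right) \left(- \frac{1}{17737}\right) = \frac{5896}{17737}$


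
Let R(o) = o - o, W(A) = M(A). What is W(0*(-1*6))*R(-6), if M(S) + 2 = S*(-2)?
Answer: 0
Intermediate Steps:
M(S) = -2 - 2*S (M(S) = -2 + S*(-2) = -2 - 2*S)
W(A) = -2 - 2*A
R(o) = 0
W(0*(-1*6))*R(-6) = (-2 - 0*(-1*6))*0 = (-2 - 0*(-6))*0 = (-2 - 2*0)*0 = (-2 + 0)*0 = -2*0 = 0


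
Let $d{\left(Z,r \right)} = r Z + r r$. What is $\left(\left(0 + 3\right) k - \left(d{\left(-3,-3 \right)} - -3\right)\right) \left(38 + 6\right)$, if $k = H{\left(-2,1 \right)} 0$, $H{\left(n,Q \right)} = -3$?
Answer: $-924$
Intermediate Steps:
$d{\left(Z,r \right)} = r^{2} + Z r$ ($d{\left(Z,r \right)} = Z r + r^{2} = r^{2} + Z r$)
$k = 0$ ($k = \left(-3\right) 0 = 0$)
$\left(\left(0 + 3\right) k - \left(d{\left(-3,-3 \right)} - -3\right)\right) \left(38 + 6\right) = \left(\left(0 + 3\right) 0 - \left(- 3 \left(-3 - 3\right) - -3\right)\right) \left(38 + 6\right) = \left(3 \cdot 0 - \left(\left(-3\right) \left(-6\right) + 3\right)\right) 44 = \left(0 - \left(18 + 3\right)\right) 44 = \left(0 - 21\right) 44 = \left(-21\right) 44 = -924$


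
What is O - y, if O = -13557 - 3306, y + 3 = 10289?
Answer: -27149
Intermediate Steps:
y = 10286 (y = -3 + 10289 = 10286)
O = -16863
O - y = -16863 - 1*10286 = -16863 - 10286 = -27149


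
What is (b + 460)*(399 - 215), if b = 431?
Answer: 163944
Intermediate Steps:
(b + 460)*(399 - 215) = (431 + 460)*(399 - 215) = 891*184 = 163944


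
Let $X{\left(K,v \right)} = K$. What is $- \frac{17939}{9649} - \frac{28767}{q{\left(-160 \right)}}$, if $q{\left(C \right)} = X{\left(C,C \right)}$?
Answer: $\frac{274702543}{1543840} \approx 177.93$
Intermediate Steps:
$q{\left(C \right)} = C$
$- \frac{17939}{9649} - \frac{28767}{q{\left(-160 \right)}} = - \frac{17939}{9649} - \frac{28767}{-160} = \left(-17939\right) \frac{1}{9649} - - \frac{28767}{160} = - \frac{17939}{9649} + \frac{28767}{160} = \frac{274702543}{1543840}$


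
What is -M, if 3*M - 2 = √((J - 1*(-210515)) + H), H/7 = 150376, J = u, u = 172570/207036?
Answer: -⅔ - √18567712315202/11502 ≈ -375.30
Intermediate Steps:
u = 86285/103518 (u = 172570*(1/207036) = 86285/103518 ≈ 0.83353)
J = 86285/103518 ≈ 0.83353
H = 1052632 (H = 7*150376 = 1052632)
M = ⅔ + √18567712315202/11502 (M = ⅔ + √((86285/103518 - 1*(-210515)) + 1052632)/3 = ⅔ + √((86285/103518 + 210515) + 1052632)/3 = ⅔ + √(21792178055/103518 + 1052632)/3 = ⅔ + √(130758537431/103518)/3 = ⅔ + (√18567712315202/3834)/3 = ⅔ + √18567712315202/11502 ≈ 375.30)
-M = -(⅔ + √18567712315202/11502) = -⅔ - √18567712315202/11502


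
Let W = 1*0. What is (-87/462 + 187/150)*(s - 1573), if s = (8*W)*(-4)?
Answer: -874016/525 ≈ -1664.8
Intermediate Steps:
W = 0
s = 0 (s = (8*0)*(-4) = 0*(-4) = 0)
(-87/462 + 187/150)*(s - 1573) = (-87/462 + 187/150)*(0 - 1573) = (-87*1/462 + 187*(1/150))*(-1573) = (-29/154 + 187/150)*(-1573) = (6112/5775)*(-1573) = -874016/525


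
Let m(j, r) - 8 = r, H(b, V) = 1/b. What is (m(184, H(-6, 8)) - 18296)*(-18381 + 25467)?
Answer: -129589949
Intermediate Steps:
m(j, r) = 8 + r
(m(184, H(-6, 8)) - 18296)*(-18381 + 25467) = ((8 + 1/(-6)) - 18296)*(-18381 + 25467) = ((8 - ⅙) - 18296)*7086 = (47/6 - 18296)*7086 = -109729/6*7086 = -129589949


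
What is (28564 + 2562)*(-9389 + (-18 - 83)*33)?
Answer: -395984972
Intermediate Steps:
(28564 + 2562)*(-9389 + (-18 - 83)*33) = 31126*(-9389 - 101*33) = 31126*(-9389 - 3333) = 31126*(-12722) = -395984972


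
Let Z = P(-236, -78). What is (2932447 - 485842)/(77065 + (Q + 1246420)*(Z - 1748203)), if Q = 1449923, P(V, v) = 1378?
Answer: -489321/942007856782 ≈ -5.1945e-7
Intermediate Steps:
Z = 1378
(2932447 - 485842)/(77065 + (Q + 1246420)*(Z - 1748203)) = (2932447 - 485842)/(77065 + (1449923 + 1246420)*(1378 - 1748203)) = 2446605/(77065 + 2696343*(-1746825)) = 2446605/(77065 - 4710039360975) = 2446605/(-4710039283910) = 2446605*(-1/4710039283910) = -489321/942007856782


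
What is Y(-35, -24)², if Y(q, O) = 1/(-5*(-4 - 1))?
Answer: 1/625 ≈ 0.0016000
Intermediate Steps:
Y(q, O) = 1/25 (Y(q, O) = 1/(-5*(-5)) = 1/25)
Y(-35, -24)² = (1/25)² = 1/625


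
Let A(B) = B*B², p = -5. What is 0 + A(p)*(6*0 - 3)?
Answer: 375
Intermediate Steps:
A(B) = B³
0 + A(p)*(6*0 - 3) = 0 + (-5)³*(6*0 - 3) = 0 - 125*(0 - 3) = 0 - 125*(-3) = 0 + 375 = 375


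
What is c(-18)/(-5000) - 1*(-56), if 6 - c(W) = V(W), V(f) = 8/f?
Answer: 1259971/22500 ≈ 55.999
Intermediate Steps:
c(W) = 6 - 8/W
c(-18)/(-5000) - 1*(-56) = (6 - 8/(-18))/(-5000) - 1*(-56) = (6 - 8*(-1/18))*(-1/5000) + 56 = (6 + 4/9)*(-1/5000) + 56 = (58/9)*(-1/5000) + 56 = -29/22500 + 56 = 1259971/22500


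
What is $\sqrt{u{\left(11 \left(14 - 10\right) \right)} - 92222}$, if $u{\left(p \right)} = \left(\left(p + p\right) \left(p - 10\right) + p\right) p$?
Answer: $\sqrt{41362} \approx 203.38$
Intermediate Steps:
$u{\left(p \right)} = p \left(p + 2 p \left(-10 + p\right)\right)$ ($u{\left(p \right)} = \left(2 p \left(-10 + p\right) + p\right) p = \left(p + 2 p \left(-10 + p\right)\right) p = p \left(p + 2 p \left(-10 + p\right)\right)$)
$\sqrt{u{\left(11 \left(14 - 10\right) \right)} - 92222} = \sqrt{\left(11 \left(14 - 10\right)\right)^{2} \left(-19 + 2 \cdot 11 \left(14 - 10\right)\right) - 92222} = \sqrt{\left(11 \cdot 4\right)^{2} \left(-19 + 2 \cdot 11 \cdot 4\right) - 92222} = \sqrt{44^{2} \left(-19 + 2 \cdot 44\right) - 92222} = \sqrt{1936 \left(-19 + 88\right) - 92222} = \sqrt{1936 \cdot 69 - 92222} = \sqrt{133584 - 92222} = \sqrt{41362}$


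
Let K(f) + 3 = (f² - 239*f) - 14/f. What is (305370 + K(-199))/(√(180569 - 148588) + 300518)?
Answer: 23474448181630/17971896232257 - 78113285*√31981/17971896232257 ≈ 1.3054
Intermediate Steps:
K(f) = -3 + f² - 239*f - 14/f (K(f) = -3 + ((f² - 239*f) - 14/f) = -3 + (f² - 239*f - 14/f) = -3 + f² - 239*f - 14/f)
(305370 + K(-199))/(√(180569 - 148588) + 300518) = (305370 + (-3 + (-199)² - 239*(-199) - 14/(-199)))/(√(180569 - 148588) + 300518) = (305370 + (-3 + 39601 + 47561 - 14*(-1/199)))/(√31981 + 300518) = (305370 + (-3 + 39601 + 47561 + 14/199))/(300518 + √31981) = (305370 + 17344655/199)/(300518 + √31981) = 78113285/(199*(300518 + √31981))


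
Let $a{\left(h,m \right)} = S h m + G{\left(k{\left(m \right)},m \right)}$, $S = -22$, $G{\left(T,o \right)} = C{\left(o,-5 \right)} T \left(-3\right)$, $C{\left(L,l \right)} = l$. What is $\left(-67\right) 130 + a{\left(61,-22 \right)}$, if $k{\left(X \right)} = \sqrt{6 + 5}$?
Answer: $20814 + 15 \sqrt{11} \approx 20864.0$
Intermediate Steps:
$k{\left(X \right)} = \sqrt{11}$
$G{\left(T,o \right)} = 15 T$ ($G{\left(T,o \right)} = - 5 T \left(-3\right) = 15 T$)
$a{\left(h,m \right)} = 15 \sqrt{11} - 22 h m$ ($a{\left(h,m \right)} = - 22 h m + 15 \sqrt{11} = 15 \sqrt{11} - 22 h m$)
$\left(-67\right) 130 + a{\left(61,-22 \right)} = \left(-67\right) 130 + \left(15 \sqrt{11} - 1342 \left(-22\right)\right) = -8710 + \left(15 \sqrt{11} + 29524\right) = -8710 + \left(29524 + 15 \sqrt{11}\right) = 20814 + 15 \sqrt{11}$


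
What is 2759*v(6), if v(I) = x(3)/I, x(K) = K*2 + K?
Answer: 8277/2 ≈ 4138.5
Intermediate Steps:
x(K) = 3*K (x(K) = 2*K + K = 3*K)
v(I) = 9/I (v(I) = (3*3)/I = 9/I)
2759*v(6) = 2759*(9/6) = 2759*(9*(⅙)) = 2759*(3/2) = 8277/2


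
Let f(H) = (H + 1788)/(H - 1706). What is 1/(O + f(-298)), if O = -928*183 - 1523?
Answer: -1002/171690439 ≈ -5.8361e-6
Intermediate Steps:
O = -171347 (O = -169824 - 1523 = -171347)
f(H) = (1788 + H)/(-1706 + H)
1/(O + f(-298)) = 1/(-171347 + (1788 - 298)/(-1706 - 298)) = 1/(-171347 + 1490/(-2004)) = 1/(-171347 - 1/2004*1490) = 1/(-171347 - 745/1002) = 1/(-171690439/1002) = -1002/171690439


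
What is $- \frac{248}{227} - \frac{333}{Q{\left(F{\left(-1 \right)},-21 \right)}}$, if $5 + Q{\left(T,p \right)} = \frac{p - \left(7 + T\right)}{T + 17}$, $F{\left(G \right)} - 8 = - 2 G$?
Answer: $\frac{1998053}{39271} \approx 50.879$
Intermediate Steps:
$F{\left(G \right)} = 8 - 2 G$
$Q{\left(T,p \right)} = -5 + \frac{-7 + p - T}{17 + T}$ ($Q{\left(T,p \right)} = -5 + \frac{p - \left(7 + T\right)}{T + 17} = -5 + \frac{-7 + p - T}{17 + T}$)
$- \frac{248}{227} - \frac{333}{Q{\left(F{\left(-1 \right)},-21 \right)}} = - \frac{248}{227} - \frac{333}{\frac{1}{17 + \left(8 - -2\right)} \left(-92 - 21 - 6 \left(8 - -2\right)\right)} = \left(-248\right) \frac{1}{227} - \frac{333}{\frac{1}{17 + \left(8 + 2\right)} \left(-92 - 21 - 6 \left(8 + 2\right)\right)} = - \frac{248}{227} - \frac{333}{\frac{1}{17 + 10} \left(-92 - 21 - 60\right)} = - \frac{248}{227} - \frac{333}{\frac{1}{27} \left(-92 - 21 - 60\right)} = - \frac{248}{227} - \frac{333}{\frac{1}{27} \left(-173\right)} = - \frac{248}{227} - \frac{333}{- \frac{173}{27}} = - \frac{248}{227} - - \frac{8991}{173} = - \frac{248}{227} + \frac{8991}{173} = \frac{1998053}{39271}$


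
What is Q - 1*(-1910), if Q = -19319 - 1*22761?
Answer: -40170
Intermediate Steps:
Q = -42080 (Q = -19319 - 22761 = -42080)
Q - 1*(-1910) = -42080 - 1*(-1910) = -42080 + 1910 = -40170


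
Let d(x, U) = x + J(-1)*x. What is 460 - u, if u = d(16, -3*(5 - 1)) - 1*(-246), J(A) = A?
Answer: 214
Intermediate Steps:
d(x, U) = 0 (d(x, U) = x - x = 0)
u = 246 (u = 0 - 1*(-246) = 0 + 246 = 246)
460 - u = 460 - 1*246 = 460 - 246 = 214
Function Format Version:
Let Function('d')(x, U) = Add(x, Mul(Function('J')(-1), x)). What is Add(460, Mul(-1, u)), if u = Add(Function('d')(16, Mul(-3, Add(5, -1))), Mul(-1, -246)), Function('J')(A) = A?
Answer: 214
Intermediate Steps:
Function('d')(x, U) = 0 (Function('d')(x, U) = Add(x, Mul(-1, x)) = 0)
u = 246 (u = Add(0, Mul(-1, -246)) = Add(0, 246) = 246)
Add(460, Mul(-1, u)) = Add(460, Mul(-1, 246)) = Add(460, -246) = 214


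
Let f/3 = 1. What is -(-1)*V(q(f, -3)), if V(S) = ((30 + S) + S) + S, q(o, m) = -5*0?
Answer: 30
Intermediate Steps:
f = 3 (f = 3*1 = 3)
q(o, m) = 0
V(S) = 30 + 3*S (V(S) = (30 + 2*S) + S = 30 + 3*S)
-(-1)*V(q(f, -3)) = -(-1)*(30 + 3*0) = -(-1)*(30 + 0) = -(-1)*30 = -1*(-30) = 30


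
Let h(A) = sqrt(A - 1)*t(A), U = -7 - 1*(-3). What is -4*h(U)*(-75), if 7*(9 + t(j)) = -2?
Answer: -19500*I*sqrt(5)/7 ≈ -6229.0*I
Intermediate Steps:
U = -4 (U = -7 + 3 = -4)
t(j) = -65/7 (t(j) = -9 + (1/7)*(-2) = -9 - 2/7 = -65/7)
h(A) = -65*sqrt(-1 + A)/7 (h(A) = sqrt(A - 1)*(-65/7) = sqrt(-1 + A)*(-65/7) = -65*sqrt(-1 + A)/7)
-4*h(U)*(-75) = -(-260)*sqrt(-1 - 4)/7*(-75) = -(-260)*sqrt(-5)/7*(-75) = -(-260)*I*sqrt(5)/7*(-75) = (260*I*sqrt(5)/7)*(-75) = -19500*I*sqrt(5)/7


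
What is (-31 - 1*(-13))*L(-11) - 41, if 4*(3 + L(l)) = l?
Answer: 125/2 ≈ 62.500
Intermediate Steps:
L(l) = -3 + l/4
(-31 - 1*(-13))*L(-11) - 41 = (-31 - 1*(-13))*(-3 + (1/4)*(-11)) - 41 = (-31 + 13)*(-3 - 11/4) - 41 = -18*(-23/4) - 41 = 207/2 - 41 = 125/2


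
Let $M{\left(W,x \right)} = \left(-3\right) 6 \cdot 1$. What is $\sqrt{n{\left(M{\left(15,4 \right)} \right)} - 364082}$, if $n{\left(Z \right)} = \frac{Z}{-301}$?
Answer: $\frac{2 i \sqrt{8246546966}}{301} \approx 603.39 i$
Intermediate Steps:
$M{\left(W,x \right)} = -18$ ($M{\left(W,x \right)} = \left(-18\right) 1 = -18$)
$n{\left(Z \right)} = - \frac{Z}{301}$ ($n{\left(Z \right)} = Z \left(- \frac{1}{301}\right) = - \frac{Z}{301}$)
$\sqrt{n{\left(M{\left(15,4 \right)} \right)} - 364082} = \sqrt{\left(- \frac{1}{301}\right) \left(-18\right) - 364082} = \sqrt{\frac{18}{301} - 364082} = \sqrt{- \frac{109588664}{301}} = \frac{2 i \sqrt{8246546966}}{301}$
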